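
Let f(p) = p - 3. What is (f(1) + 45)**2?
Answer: 1849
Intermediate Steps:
f(p) = -3 + p
(f(1) + 45)**2 = ((-3 + 1) + 45)**2 = (-2 + 45)**2 = 43**2 = 1849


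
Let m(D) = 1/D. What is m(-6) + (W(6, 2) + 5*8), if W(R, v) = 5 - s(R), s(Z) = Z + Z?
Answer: 197/6 ≈ 32.833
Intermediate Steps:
s(Z) = 2*Z
W(R, v) = 5 - 2*R
m(D) = 1/D
m(-6) + (W(6, 2) + 5*8) = 1/(-6) + ((5 - 2*6) + 5*8) = -⅙ + ((5 - 12) + 40) = -⅙ + (-7 + 40) = -⅙ + 33 = 197/6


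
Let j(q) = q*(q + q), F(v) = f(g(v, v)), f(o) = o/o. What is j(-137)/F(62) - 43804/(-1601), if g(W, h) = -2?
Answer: 60142142/1601 ≈ 37565.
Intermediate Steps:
f(o) = 1
F(v) = 1
j(q) = 2*q² (j(q) = q*(2*q) = 2*q²)
j(-137)/F(62) - 43804/(-1601) = (2*(-137)²)/1 - 43804/(-1601) = (2*18769)*1 - 43804*(-1/1601) = 37538*1 + 43804/1601 = 37538 + 43804/1601 = 60142142/1601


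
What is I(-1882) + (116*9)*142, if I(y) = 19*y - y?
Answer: 114372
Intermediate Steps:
I(y) = 18*y
I(-1882) + (116*9)*142 = 18*(-1882) + (116*9)*142 = -33876 + 1044*142 = -33876 + 148248 = 114372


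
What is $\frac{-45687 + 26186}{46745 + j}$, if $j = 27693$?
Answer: $- \frac{19501}{74438} \approx -0.26198$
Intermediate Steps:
$\frac{-45687 + 26186}{46745 + j} = \frac{-45687 + 26186}{46745 + 27693} = - \frac{19501}{74438}$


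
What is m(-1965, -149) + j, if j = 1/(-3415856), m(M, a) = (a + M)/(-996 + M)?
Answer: 1031588089/1444907088 ≈ 0.71395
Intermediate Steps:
m(M, a) = (M + a)/(-996 + M)
j = -1/3415856 ≈ -2.9275e-7
m(-1965, -149) + j = (-1965 - 149)/(-996 - 1965) - 1/3415856 = -2114/(-2961) - 1/3415856 = -1/2961*(-2114) - 1/3415856 = 302/423 - 1/3415856 = 1031588089/1444907088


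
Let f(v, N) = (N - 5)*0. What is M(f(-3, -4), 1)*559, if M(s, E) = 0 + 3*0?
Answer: 0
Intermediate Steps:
f(v, N) = 0 (f(v, N) = (-5 + N)*0 = 0)
M(s, E) = 0 (M(s, E) = 0 + 0 = 0)
M(f(-3, -4), 1)*559 = 0*559 = 0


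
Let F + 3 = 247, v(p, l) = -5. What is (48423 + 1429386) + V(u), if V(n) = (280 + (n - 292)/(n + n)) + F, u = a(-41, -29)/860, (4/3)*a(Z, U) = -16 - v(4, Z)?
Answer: 98574491/66 ≈ 1.4936e+6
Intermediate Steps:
F = 244 (F = -3 + 247 = 244)
a(Z, U) = -33/4 (a(Z, U) = 3*(-16 - 1*(-5))/4 = 3*(-16 + 5)/4 = (3/4)*(-11) = -33/4)
u = -33/3440 (u = -33/4/860 = -33/4*1/860 = -33/3440 ≈ -0.0095930)
V(n) = 524 + (-292 + n)/(2*n) (V(n) = (280 + (n - 292)/(n + n)) + 244 = (280 + (-292 + n)/((2*n))) + 244 = (280 + (-292 + n)*(1/(2*n))) + 244 = (280 + (-292 + n)/(2*n)) + 244 = 524 + (-292 + n)/(2*n))
(48423 + 1429386) + V(u) = (48423 + 1429386) + (1049/2 - 146/(-33/3440)) = 1477809 + (1049/2 - 146*(-3440/33)) = 1477809 + (1049/2 + 502240/33) = 1477809 + 1039097/66 = 98574491/66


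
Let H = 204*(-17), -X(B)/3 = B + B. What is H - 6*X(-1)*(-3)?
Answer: -3360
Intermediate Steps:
X(B) = -6*B (X(B) = -3*(B + B) = -6*B)
H = -3468
H - 6*X(-1)*(-3) = -3468 - (-36)*(-1)*(-3) = -3468 - 6*6*(-3) = -3468 - 36*(-3) = -3468 + 108 = -3360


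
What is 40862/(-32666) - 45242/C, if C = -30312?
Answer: 59816557/247542948 ≈ 0.24164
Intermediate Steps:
40862/(-32666) - 45242/C = 40862/(-32666) - 45242/(-30312) = 40862*(-1/32666) - 45242*(-1/30312) = -20431/16333 + 22621/15156 = 59816557/247542948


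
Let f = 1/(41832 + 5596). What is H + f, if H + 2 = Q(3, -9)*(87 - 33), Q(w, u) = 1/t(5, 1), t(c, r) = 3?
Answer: 758849/47428 ≈ 16.000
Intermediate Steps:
Q(w, u) = ⅓ (Q(w, u) = 1/3 = ⅓)
H = 16 (H = -2 + (87 - 33)/3 = -2 + (⅓)*54 = -2 + 18 = 16)
f = 1/47428 ≈ 2.1085e-5
H + f = 16 + 1/47428 = 758849/47428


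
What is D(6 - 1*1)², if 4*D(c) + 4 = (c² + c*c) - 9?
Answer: 1369/16 ≈ 85.563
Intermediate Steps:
D(c) = -13/4 + c²/2 (D(c) = -1 + ((c² + c*c) - 9)/4 = -1 + ((c² + c²) - 9)/4 = -1 + (2*c² - 9)/4 = -1 + (-9 + 2*c²)/4 = -1 + (-9/4 + c²/2) = -13/4 + c²/2)
D(6 - 1*1)² = (-13/4 + (6 - 1*1)²/2)² = (-13/4 + (6 - 1)²/2)² = (-13/4 + (½)*5²)² = (-13/4 + (½)*25)² = (-13/4 + 25/2)² = (37/4)² = 1369/16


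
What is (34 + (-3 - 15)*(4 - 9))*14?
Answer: 1736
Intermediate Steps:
(34 + (-3 - 15)*(4 - 9))*14 = (34 - 18*(-5))*14 = (34 + 90)*14 = 124*14 = 1736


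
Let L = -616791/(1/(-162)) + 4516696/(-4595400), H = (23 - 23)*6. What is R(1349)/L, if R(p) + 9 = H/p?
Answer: -5169825/57396627003763 ≈ -9.0072e-8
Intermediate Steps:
H = 0 (H = 0*6 = 0)
R(p) = -9 (R(p) = -9 + 0/p = -9 + 0 = -9)
L = 57396627003763/574425 (L = -616791/(-1/162) + 4516696*(-1/4595400) = -616791*(-162) - 564587/574425 = 99920142 - 564587/574425 = 57396627003763/574425 ≈ 9.9920e+7)
R(1349)/L = -9/57396627003763/574425 = -9*574425/57396627003763 = -5169825/57396627003763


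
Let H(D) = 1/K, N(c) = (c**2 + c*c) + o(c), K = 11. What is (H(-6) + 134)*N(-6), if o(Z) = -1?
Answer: 104725/11 ≈ 9520.5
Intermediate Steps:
N(c) = -1 + 2*c**2 (N(c) = (c**2 + c*c) - 1 = (c**2 + c**2) - 1 = 2*c**2 - 1 = -1 + 2*c**2)
H(D) = 1/11
(H(-6) + 134)*N(-6) = (1/11 + 134)*(-1 + 2*(-6)**2) = 1475*(-1 + 2*36)/11 = 1475*(-1 + 72)/11 = (1475/11)*71 = 104725/11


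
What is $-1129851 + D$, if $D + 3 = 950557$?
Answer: $-179297$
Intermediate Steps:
$D = 950554$ ($D = -3 + 950557 = 950554$)
$-1129851 + D = -1129851 + 950554 = -179297$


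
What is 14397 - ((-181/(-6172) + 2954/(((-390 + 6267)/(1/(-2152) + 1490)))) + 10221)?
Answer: 16719497306407/4878697518 ≈ 3427.0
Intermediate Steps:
14397 - ((-181/(-6172) + 2954/(((-390 + 6267)/(1/(-2152) + 1490)))) + 10221) = 14397 - ((-181*(-1/6172) + 2954/((5877/(-1/2152 + 1490)))) + 10221) = 14397 - ((181/6172 + 2954/((5877/(3206479/2152)))) + 10221) = 14397 - ((181/6172 + 2954/((5877*(2152/3206479)))) + 10221) = 14397 - ((181/6172 + 2954/(12647304/3206479)) + 10221) = 14397 - ((181/6172 + 2954*(3206479/12647304)) + 10221) = 14397 - ((181/6172 + 4735969483/6323652) + 10221) = 14397 - (3653943528761/4878697518 + 10221) = 14397 - 1*53519110860239/4878697518 = 14397 - 53519110860239/4878697518 = 16719497306407/4878697518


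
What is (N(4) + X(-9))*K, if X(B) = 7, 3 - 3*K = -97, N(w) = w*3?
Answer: 1900/3 ≈ 633.33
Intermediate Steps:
N(w) = 3*w
K = 100/3 (K = 1 - 1/3*(-97) = 1 + 97/3 = 100/3 ≈ 33.333)
(N(4) + X(-9))*K = (3*4 + 7)*(100/3) = (12 + 7)*(100/3) = 19*(100/3) = 1900/3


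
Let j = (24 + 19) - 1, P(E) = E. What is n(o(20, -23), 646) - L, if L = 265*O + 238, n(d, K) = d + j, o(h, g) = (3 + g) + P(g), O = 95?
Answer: -25414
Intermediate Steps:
j = 42 (j = 43 - 1 = 42)
o(h, g) = 3 + 2*g (o(h, g) = (3 + g) + g = 3 + 2*g)
n(d, K) = 42 + d (n(d, K) = d + 42 = 42 + d)
L = 25413 (L = 265*95 + 238 = 25175 + 238 = 25413)
n(o(20, -23), 646) - L = (42 + (3 + 2*(-23))) - 1*25413 = (42 + (3 - 46)) - 25413 = (42 - 43) - 25413 = -1 - 25413 = -25414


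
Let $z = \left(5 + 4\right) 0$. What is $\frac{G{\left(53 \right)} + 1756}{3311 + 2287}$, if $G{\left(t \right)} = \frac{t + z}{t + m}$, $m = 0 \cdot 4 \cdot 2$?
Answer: $\frac{1757}{5598} \approx 0.31386$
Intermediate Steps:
$z = 0$ ($z = 9 \cdot 0 = 0$)
$m = 0$ ($m = 0 \cdot 2 = 0$)
$G{\left(t \right)} = 1$ ($G{\left(t \right)} = \frac{t + 0}{t + 0} = \frac{t}{t} = 1$)
$\frac{G{\left(53 \right)} + 1756}{3311 + 2287} = \frac{1 + 1756}{3311 + 2287} = \frac{1757}{5598}$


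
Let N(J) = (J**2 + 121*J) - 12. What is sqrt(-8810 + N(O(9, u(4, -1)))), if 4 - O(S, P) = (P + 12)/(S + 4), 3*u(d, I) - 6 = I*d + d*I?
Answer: 2*I*sqrt(3206915)/39 ≈ 91.835*I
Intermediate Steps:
u(d, I) = 2 + 2*I*d/3 (u(d, I) = 2 + (I*d + d*I)/3 = 2 + (I*d + I*d)/3 = 2 + (2*I*d)/3 = 2 + 2*I*d/3)
O(S, P) = 4 - (12 + P)/(4 + S) (O(S, P) = 4 - (P + 12)/(S + 4) = 4 - (12 + P)/(4 + S))
N(J) = -12 + J**2 + 121*J
sqrt(-8810 + N(O(9, u(4, -1)))) = sqrt(-8810 + (-12 + ((4 - (2 + (2/3)*(-1)*4) + 4*9)/(4 + 9))**2 + 121*((4 - (2 + (2/3)*(-1)*4) + 4*9)/(4 + 9)))) = sqrt(-8810 + (-12 + ((4 - (2 - 8/3) + 36)/13)**2 + 121*((4 - (2 - 8/3) + 36)/13))) = sqrt(-8810 + (-12 + ((4 - 1*(-2/3) + 36)/13)**2 + 121*((4 - 1*(-2/3) + 36)/13))) = sqrt(-8810 + (-12 + ((4 + 2/3 + 36)/13)**2 + 121*((4 + 2/3 + 36)/13))) = sqrt(-8810 + (-12 + ((1/13)*(122/3))**2 + 121*((1/13)*(122/3)))) = sqrt(-8810 + (-12 + (122/39)**2 + 121*(122/39))) = sqrt(-8810 + (-12 + 14884/1521 + 14762/39)) = sqrt(-8810 + 572350/1521) = sqrt(-12827660/1521) = 2*I*sqrt(3206915)/39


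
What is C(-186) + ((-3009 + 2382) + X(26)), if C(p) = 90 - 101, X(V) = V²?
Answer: 38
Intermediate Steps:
C(p) = -11
C(-186) + ((-3009 + 2382) + X(26)) = -11 + ((-3009 + 2382) + 26²) = -11 + (-627 + 676) = -11 + 49 = 38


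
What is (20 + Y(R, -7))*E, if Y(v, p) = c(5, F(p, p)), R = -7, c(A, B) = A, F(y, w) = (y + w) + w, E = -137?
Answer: -3425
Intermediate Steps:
F(y, w) = y + 2*w (F(y, w) = (w + y) + w = y + 2*w)
Y(v, p) = 5
(20 + Y(R, -7))*E = (20 + 5)*(-137) = 25*(-137) = -3425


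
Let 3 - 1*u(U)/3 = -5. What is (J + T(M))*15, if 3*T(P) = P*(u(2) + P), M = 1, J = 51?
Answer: 890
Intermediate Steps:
u(U) = 24 (u(U) = 9 - 3*(-5) = 9 + 15 = 24)
T(P) = P*(24 + P)/3 (T(P) = (P*(24 + P))/3 = P*(24 + P)/3)
(J + T(M))*15 = (51 + (⅓)*1*(24 + 1))*15 = (51 + (⅓)*1*25)*15 = (51 + 25/3)*15 = (178/3)*15 = 890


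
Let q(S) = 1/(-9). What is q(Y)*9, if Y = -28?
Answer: -1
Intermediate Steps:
q(S) = -1/9
q(Y)*9 = -1/9*9 = -1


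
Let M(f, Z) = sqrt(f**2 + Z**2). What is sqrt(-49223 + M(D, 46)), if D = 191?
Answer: sqrt(-49223 + sqrt(38597)) ≈ 221.42*I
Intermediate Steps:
M(f, Z) = sqrt(Z**2 + f**2)
sqrt(-49223 + M(D, 46)) = sqrt(-49223 + sqrt(46**2 + 191**2)) = sqrt(-49223 + sqrt(2116 + 36481)) = sqrt(-49223 + sqrt(38597))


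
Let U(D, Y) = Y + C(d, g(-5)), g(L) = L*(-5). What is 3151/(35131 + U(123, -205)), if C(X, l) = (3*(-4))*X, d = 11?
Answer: 3151/34794 ≈ 0.090562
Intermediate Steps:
g(L) = -5*L
C(X, l) = -12*X
U(D, Y) = -132 + Y (U(D, Y) = Y - 12*11 = Y - 132 = -132 + Y)
3151/(35131 + U(123, -205)) = 3151/(35131 + (-132 - 205)) = 3151/(35131 - 337) = 3151/34794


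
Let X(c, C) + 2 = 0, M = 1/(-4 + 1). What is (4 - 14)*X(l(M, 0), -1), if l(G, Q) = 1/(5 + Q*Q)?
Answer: 20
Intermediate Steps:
M = -⅓ (M = 1/(-3) = -⅓ ≈ -0.33333)
l(G, Q) = 1/(5 + Q²)
X(c, C) = -2 (X(c, C) = -2 + 0 = -2)
(4 - 14)*X(l(M, 0), -1) = (4 - 14)*(-2) = -10*(-2) = 20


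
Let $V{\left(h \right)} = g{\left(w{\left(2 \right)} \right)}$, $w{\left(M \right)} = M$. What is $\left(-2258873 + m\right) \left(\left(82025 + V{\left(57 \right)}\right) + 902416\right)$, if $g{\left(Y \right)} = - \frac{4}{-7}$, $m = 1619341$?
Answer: $- \frac{4407073209412}{7} \approx -6.2958 \cdot 10^{11}$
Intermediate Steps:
$g{\left(Y \right)} = \frac{4}{7}$ ($g{\left(Y \right)} = \left(-4\right) \left(- \frac{1}{7}\right) = \frac{4}{7}$)
$V{\left(h \right)} = \frac{4}{7}$
$\left(-2258873 + m\right) \left(\left(82025 + V{\left(57 \right)}\right) + 902416\right) = \left(-2258873 + 1619341\right) \left(\left(82025 + \frac{4}{7}\right) + 902416\right) = - 639532 \left(\frac{574179}{7} + 902416\right) = \left(-639532\right) \frac{6891091}{7} = - \frac{4407073209412}{7}$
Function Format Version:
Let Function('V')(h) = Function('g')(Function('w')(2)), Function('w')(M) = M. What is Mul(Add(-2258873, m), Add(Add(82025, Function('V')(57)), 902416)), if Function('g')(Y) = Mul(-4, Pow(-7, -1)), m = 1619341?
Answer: Rational(-4407073209412, 7) ≈ -6.2958e+11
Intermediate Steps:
Function('g')(Y) = Rational(4, 7) (Function('g')(Y) = Mul(-4, Rational(-1, 7)) = Rational(4, 7))
Function('V')(h) = Rational(4, 7)
Mul(Add(-2258873, m), Add(Add(82025, Function('V')(57)), 902416)) = Mul(Add(-2258873, 1619341), Add(Add(82025, Rational(4, 7)), 902416)) = Mul(-639532, Add(Rational(574179, 7), 902416)) = Mul(-639532, Rational(6891091, 7)) = Rational(-4407073209412, 7)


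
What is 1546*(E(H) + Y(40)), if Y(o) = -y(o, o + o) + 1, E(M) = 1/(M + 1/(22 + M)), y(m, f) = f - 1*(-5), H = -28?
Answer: -21956292/169 ≈ -1.2992e+5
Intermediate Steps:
y(m, f) = 5 + f (y(m, f) = f + 5 = 5 + f)
Y(o) = -4 - 2*o (Y(o) = -(5 + (o + o)) + 1 = -(5 + 2*o) + 1 = (-5 - 2*o) + 1 = -4 - 2*o)
1546*(E(H) + Y(40)) = 1546*((22 - 28)/(1 + (-28)**2 + 22*(-28)) + (-4 - 2*40)) = 1546*(-6/(1 + 784 - 616) + (-4 - 80)) = 1546*(-6/169 - 84) = 1546*(-14202/169) = -21956292/169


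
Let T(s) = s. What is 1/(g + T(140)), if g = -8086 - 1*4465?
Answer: -1/12411 ≈ -8.0574e-5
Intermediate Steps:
g = -12551 (g = -8086 - 4465 = -12551)
1/(g + T(140)) = 1/(-12551 + 140) = 1/(-12411) = -1/12411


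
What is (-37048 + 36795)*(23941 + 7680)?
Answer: -8000113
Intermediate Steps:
(-37048 + 36795)*(23941 + 7680) = -253*31621 = -8000113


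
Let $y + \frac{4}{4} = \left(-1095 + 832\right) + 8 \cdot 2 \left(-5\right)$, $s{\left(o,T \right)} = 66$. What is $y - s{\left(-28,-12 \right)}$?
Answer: $-410$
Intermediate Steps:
$y = -344$ ($y = -1 + \left(\left(-1095 + 832\right) + 8 \cdot 2 \left(-5\right)\right) = -1 + \left(-263 + 16 \left(-5\right)\right) = -1 - 343 = -344$)
$y - s{\left(-28,-12 \right)} = -344 - 66 = -410$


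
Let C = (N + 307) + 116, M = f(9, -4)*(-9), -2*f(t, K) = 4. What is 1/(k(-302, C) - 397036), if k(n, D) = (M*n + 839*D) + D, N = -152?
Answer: -1/174832 ≈ -5.7198e-6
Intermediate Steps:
f(t, K) = -2 (f(t, K) = -½*4 = -2)
M = 18 (M = -2*(-9) = 18)
C = 271 (C = (-152 + 307) + 116 = 155 + 116 = 271)
k(n, D) = 18*n + 840*D (k(n, D) = (18*n + 839*D) + D = 18*n + 840*D)
1/(k(-302, C) - 397036) = 1/((18*(-302) + 840*271) - 397036) = 1/((-5436 + 227640) - 397036) = 1/(222204 - 397036) = 1/(-174832) = -1/174832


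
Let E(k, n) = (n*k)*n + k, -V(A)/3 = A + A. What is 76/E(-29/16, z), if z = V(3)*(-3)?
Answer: -1216/84593 ≈ -0.014375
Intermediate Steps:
V(A) = -6*A (V(A) = -3*(A + A) = -6*A)
z = 54 (z = -6*3*(-3) = -18*(-3) = 54)
E(k, n) = k + k*n² (E(k, n) = (k*n)*n + k = k*n² + k = k + k*n²)
76/E(-29/16, z) = 76/(((-29/16)*(1 + 54²))) = 76/(((-29*1/16)*(1 + 2916))) = 76/((-29/16*2917)) = 76/(-84593/16) = 76*(-16/84593) = -1216/84593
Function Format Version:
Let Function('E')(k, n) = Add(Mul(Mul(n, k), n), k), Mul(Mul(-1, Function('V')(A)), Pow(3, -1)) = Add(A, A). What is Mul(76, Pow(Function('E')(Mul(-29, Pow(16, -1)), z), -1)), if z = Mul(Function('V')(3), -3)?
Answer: Rational(-1216, 84593) ≈ -0.014375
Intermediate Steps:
Function('V')(A) = Mul(-6, A) (Function('V')(A) = Mul(-3, Add(A, A)) = Mul(-3, Mul(2, A)) = Mul(-6, A))
z = 54 (z = Mul(Mul(-6, 3), -3) = Mul(-18, -3) = 54)
Function('E')(k, n) = Add(k, Mul(k, Pow(n, 2))) (Function('E')(k, n) = Add(Mul(Mul(k, n), n), k) = Add(Mul(k, Pow(n, 2)), k) = Add(k, Mul(k, Pow(n, 2))))
Mul(76, Pow(Function('E')(Mul(-29, Pow(16, -1)), z), -1)) = Mul(76, Pow(Mul(Mul(-29, Pow(16, -1)), Add(1, Pow(54, 2))), -1)) = Mul(76, Pow(Mul(Mul(-29, Rational(1, 16)), Add(1, 2916)), -1)) = Mul(76, Pow(Mul(Rational(-29, 16), 2917), -1)) = Mul(76, Pow(Rational(-84593, 16), -1)) = Mul(76, Rational(-16, 84593)) = Rational(-1216, 84593)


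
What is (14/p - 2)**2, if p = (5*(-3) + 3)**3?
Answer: 3010225/746496 ≈ 4.0325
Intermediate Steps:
p = -1728 (p = (-15 + 3)**3 = (-12)**3 = -1728)
(14/p - 2)**2 = (14/(-1728) - 2)**2 = (14*(-1/1728) - 2)**2 = (-7/864 - 2)**2 = (-1735/864)**2 = 3010225/746496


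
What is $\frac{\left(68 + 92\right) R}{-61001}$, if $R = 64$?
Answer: $- \frac{10240}{61001} \approx -0.16787$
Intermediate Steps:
$\frac{\left(68 + 92\right) R}{-61001} = \frac{\left(68 + 92\right) 64}{-61001} = 160 \cdot 64 \left(- \frac{1}{61001}\right) = 10240 \left(- \frac{1}{61001}\right) = - \frac{10240}{61001}$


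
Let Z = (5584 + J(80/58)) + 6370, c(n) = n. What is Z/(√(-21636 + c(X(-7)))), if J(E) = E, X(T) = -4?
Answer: -173353*I*√5410/156890 ≈ -81.271*I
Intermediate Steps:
Z = 346706/29 (Z = (5584 + 80/58) + 6370 = (5584 + 80*(1/58)) + 6370 = (5584 + 40/29) + 6370 = 161976/29 + 6370 = 346706/29 ≈ 11955.)
Z/(√(-21636 + c(X(-7)))) = 346706/(29*(√(-21636 - 4))) = 346706/(29*(√(-21640))) = 346706/(29*((2*I*√5410))) = 346706*(-I*√5410/10820)/29 = -173353*I*√5410/156890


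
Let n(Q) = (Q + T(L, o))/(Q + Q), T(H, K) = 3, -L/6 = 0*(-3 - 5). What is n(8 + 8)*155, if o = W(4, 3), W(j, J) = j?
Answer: 2945/32 ≈ 92.031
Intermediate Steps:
L = 0 (L = -0*(-3 - 5) = -0*(-8) = -6*0 = 0)
o = 4
n(Q) = (3 + Q)/(2*Q) (n(Q) = (Q + 3)/(Q + Q) = (3 + Q)/((2*Q)) = (3 + Q)*(1/(2*Q)) = (3 + Q)/(2*Q))
n(8 + 8)*155 = ((3 + (8 + 8))/(2*(8 + 8)))*155 = ((½)*(3 + 16)/16)*155 = ((½)*(1/16)*19)*155 = (19/32)*155 = 2945/32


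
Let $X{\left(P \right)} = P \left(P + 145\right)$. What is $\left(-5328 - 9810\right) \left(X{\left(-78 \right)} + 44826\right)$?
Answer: $-599464800$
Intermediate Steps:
$X{\left(P \right)} = P \left(145 + P\right)$
$\left(-5328 - 9810\right) \left(X{\left(-78 \right)} + 44826\right) = \left(-5328 - 9810\right) \left(- 78 \left(145 - 78\right) + 44826\right) = - 15138 \left(\left(-78\right) 67 + 44826\right) = - 15138 \left(-5226 + 44826\right) = \left(-15138\right) 39600 = -599464800$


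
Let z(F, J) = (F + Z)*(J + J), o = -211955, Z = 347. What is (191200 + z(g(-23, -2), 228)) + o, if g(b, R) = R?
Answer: 136565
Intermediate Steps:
z(F, J) = 2*J*(347 + F) (z(F, J) = (F + 347)*(J + J) = (347 + F)*(2*J) = 2*J*(347 + F))
(191200 + z(g(-23, -2), 228)) + o = (191200 + 2*228*(347 - 2)) - 211955 = (191200 + 2*228*345) - 211955 = (191200 + 157320) - 211955 = 348520 - 211955 = 136565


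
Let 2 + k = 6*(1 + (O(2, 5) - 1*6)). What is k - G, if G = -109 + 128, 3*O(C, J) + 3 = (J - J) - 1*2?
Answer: -61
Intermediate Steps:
O(C, J) = -5/3 (O(C, J) = -1 + ((J - J) - 1*2)/3 = -1 + (0 - 2)/3 = -1 + (1/3)*(-2) = -1 - 2/3 = -5/3)
G = 19
k = -42 (k = -2 + 6*(1 + (-5/3 - 1*6)) = -2 + 6*(1 + (-5/3 - 6)) = -2 + 6*(1 - 23/3) = -2 + 6*(-20/3) = -2 - 40 = -42)
k - G = -42 - 1*19 = -42 - 19 = -61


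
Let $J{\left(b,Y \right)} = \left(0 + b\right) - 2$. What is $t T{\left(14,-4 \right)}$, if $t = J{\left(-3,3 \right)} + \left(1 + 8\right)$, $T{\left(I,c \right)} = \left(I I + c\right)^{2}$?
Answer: $147456$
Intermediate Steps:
$J{\left(b,Y \right)} = -2 + b$ ($J{\left(b,Y \right)} = b - 2 = -2 + b$)
$T{\left(I,c \right)} = \left(c + I^{2}\right)^{2}$ ($T{\left(I,c \right)} = \left(I^{2} + c\right)^{2} = \left(c + I^{2}\right)^{2}$)
$t = 4$ ($t = \left(-2 - 3\right) + \left(1 + 8\right) = -5 + 9 = 4$)
$t T{\left(14,-4 \right)} = 4 \left(-4 + 14^{2}\right)^{2} = 4 \left(-4 + 196\right)^{2} = 4 \cdot 192^{2} = 4 \cdot 36864 = 147456$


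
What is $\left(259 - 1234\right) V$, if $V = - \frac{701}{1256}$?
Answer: $\frac{683475}{1256} \approx 544.17$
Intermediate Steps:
$V = - \frac{701}{1256}$ ($V = \left(-701\right) \frac{1}{1256} = - \frac{701}{1256} \approx -0.55812$)
$\left(259 - 1234\right) V = \left(259 - 1234\right) \left(- \frac{701}{1256}\right) = \left(-975\right) \left(- \frac{701}{1256}\right) = \frac{683475}{1256}$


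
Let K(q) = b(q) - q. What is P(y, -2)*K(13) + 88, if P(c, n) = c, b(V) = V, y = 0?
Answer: 88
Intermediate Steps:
K(q) = 0 (K(q) = q - q = 0)
P(y, -2)*K(13) + 88 = 0*0 + 88 = 0 + 88 = 88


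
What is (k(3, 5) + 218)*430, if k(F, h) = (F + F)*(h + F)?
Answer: 114380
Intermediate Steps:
k(F, h) = 2*F*(F + h) (k(F, h) = (2*F)*(F + h) = 2*F*(F + h))
(k(3, 5) + 218)*430 = (2*3*(3 + 5) + 218)*430 = (2*3*8 + 218)*430 = (48 + 218)*430 = 266*430 = 114380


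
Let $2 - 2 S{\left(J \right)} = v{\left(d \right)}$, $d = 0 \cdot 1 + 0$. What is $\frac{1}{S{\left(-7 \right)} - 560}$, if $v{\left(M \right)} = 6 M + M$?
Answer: $- \frac{1}{559} \approx -0.0017889$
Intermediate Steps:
$d = 0$ ($d = 0 + 0 = 0$)
$v{\left(M \right)} = 7 M$
$S{\left(J \right)} = 1$ ($S{\left(J \right)} = 1 - \frac{7 \cdot 0}{2} = 1 - 0 = 1 + 0 = 1$)
$\frac{1}{S{\left(-7 \right)} - 560} = \frac{1}{1 - 560} = \frac{1}{-559} = - \frac{1}{559}$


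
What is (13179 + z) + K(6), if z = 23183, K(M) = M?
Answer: 36368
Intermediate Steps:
(13179 + z) + K(6) = (13179 + 23183) + 6 = 36362 + 6 = 36368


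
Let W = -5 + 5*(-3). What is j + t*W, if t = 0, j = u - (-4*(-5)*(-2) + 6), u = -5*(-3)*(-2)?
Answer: 4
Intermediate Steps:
u = -30 (u = 15*(-2) = -30)
j = 4 (j = -30 - (-4*(-5)*(-2) + 6) = -30 - (20*(-2) + 6) = -30 - (-40 + 6) = -30 - 1*(-34) = -30 + 34 = 4)
W = -20 (W = -5 - 15 = -20)
j + t*W = 4 + 0*(-20) = 4 + 0 = 4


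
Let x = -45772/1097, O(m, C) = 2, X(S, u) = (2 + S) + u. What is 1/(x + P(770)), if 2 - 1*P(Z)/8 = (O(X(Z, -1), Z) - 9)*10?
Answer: 1097/586100 ≈ 0.0018717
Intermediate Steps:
X(S, u) = 2 + S + u
P(Z) = 576 (P(Z) = 16 - 8*(2 - 9)*10 = 16 - (-56)*10 = 16 - 8*(-70) = 16 + 560 = 576)
x = -45772/1097 (x = -45772*1/1097 = -45772/1097 ≈ -41.725)
1/(x + P(770)) = 1/(-45772/1097 + 576) = 1/(586100/1097) = 1097/586100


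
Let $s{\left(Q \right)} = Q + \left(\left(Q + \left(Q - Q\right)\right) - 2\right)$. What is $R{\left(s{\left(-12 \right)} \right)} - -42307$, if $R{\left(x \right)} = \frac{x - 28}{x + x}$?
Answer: $\frac{1100009}{26} \approx 42308.0$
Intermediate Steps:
$s{\left(Q \right)} = -2 + 2 Q$ ($s{\left(Q \right)} = Q + \left(\left(Q + 0\right) - 2\right) = Q + \left(Q - 2\right) = Q + \left(-2 + Q\right) = -2 + 2 Q$)
$R{\left(x \right)} = \frac{-28 + x}{2 x}$
$R{\left(s{\left(-12 \right)} \right)} - -42307 = \frac{-28 + \left(-2 + 2 \left(-12\right)\right)}{2 \left(-2 + 2 \left(-12\right)\right)} - -42307 = \frac{-28 - 26}{2 \left(-2 - 24\right)} + 42307 = \frac{-28 - 26}{2 \left(-26\right)} + 42307 = \frac{1}{2} \left(- \frac{1}{26}\right) \left(-54\right) + 42307 = \frac{27}{26} + 42307 = \frac{1100009}{26}$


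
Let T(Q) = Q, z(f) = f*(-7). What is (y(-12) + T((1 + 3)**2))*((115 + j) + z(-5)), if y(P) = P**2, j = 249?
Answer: 63840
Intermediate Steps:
z(f) = -7*f
(y(-12) + T((1 + 3)**2))*((115 + j) + z(-5)) = ((-12)**2 + (1 + 3)**2)*((115 + 249) - 7*(-5)) = (144 + 4**2)*(364 + 35) = (144 + 16)*399 = 160*399 = 63840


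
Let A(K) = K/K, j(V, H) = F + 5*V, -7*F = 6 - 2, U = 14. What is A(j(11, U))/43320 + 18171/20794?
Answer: 393594257/450398040 ≈ 0.87388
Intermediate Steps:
F = -4/7 (F = -(6 - 2)/7 = -⅐*4 = -4/7 ≈ -0.57143)
j(V, H) = -4/7 + 5*V
A(K) = 1
A(j(11, U))/43320 + 18171/20794 = 1/43320 + 18171/20794 = 393594257/450398040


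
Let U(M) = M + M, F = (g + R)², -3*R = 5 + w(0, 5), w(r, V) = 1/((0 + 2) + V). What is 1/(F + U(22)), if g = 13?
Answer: 49/8397 ≈ 0.0058354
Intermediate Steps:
w(r, V) = 1/(2 + V)
R = -12/7 (R = -(5 + 1/(2 + 5))/3 = -(5 + 1/7)/3 = -(5 + ⅐)/3 = -⅓*36/7 = -12/7 ≈ -1.7143)
F = 6241/49 (F = (13 - 12/7)² = (79/7)² = 6241/49 ≈ 127.37)
U(M) = 2*M
1/(F + U(22)) = 1/(6241/49 + 2*22) = 1/(6241/49 + 44) = 1/(8397/49) = 49/8397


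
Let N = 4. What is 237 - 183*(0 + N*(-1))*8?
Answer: 6093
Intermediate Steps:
237 - 183*(0 + N*(-1))*8 = 237 - 183*(0 + 4*(-1))*8 = 237 - 183*(0 - 4)*8 = 237 - (-732)*8 = 237 - 183*(-32) = 237 + 5856 = 6093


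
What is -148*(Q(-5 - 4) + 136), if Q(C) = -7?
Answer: -19092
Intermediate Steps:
-148*(Q(-5 - 4) + 136) = -148*(-7 + 136) = -148*129 = -19092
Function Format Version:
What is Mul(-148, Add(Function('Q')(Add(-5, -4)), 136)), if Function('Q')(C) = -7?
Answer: -19092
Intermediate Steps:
Mul(-148, Add(Function('Q')(Add(-5, -4)), 136)) = Mul(-148, Add(-7, 136)) = Mul(-148, 129) = -19092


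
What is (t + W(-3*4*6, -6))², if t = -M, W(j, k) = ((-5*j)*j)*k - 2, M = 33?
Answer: 24175585225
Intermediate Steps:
W(j, k) = -2 - 5*k*j² (W(j, k) = (-5*j²)*k - 2 = -5*k*j² - 2 = -2 - 5*k*j²)
t = -33 (t = -1*33 = -33)
(t + W(-3*4*6, -6))² = (-33 + (-2 - 5*(-6)*(-3*4*6)²))² = (-33 + (-2 - 5*(-6)*(-12*6)²))² = (-33 + (-2 - 5*(-6)*(-72)²))² = (-33 + (-2 - 5*(-6)*5184))² = (-33 + (-2 + 155520))² = (-33 + 155518)² = 155485² = 24175585225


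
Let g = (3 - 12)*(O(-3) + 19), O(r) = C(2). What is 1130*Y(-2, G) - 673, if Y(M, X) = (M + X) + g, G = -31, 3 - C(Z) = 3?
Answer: -231193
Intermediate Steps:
C(Z) = 0 (C(Z) = 3 - 1*3 = 3 - 3 = 0)
O(r) = 0
g = -171 (g = (3 - 12)*(0 + 19) = -9*19 = -171)
Y(M, X) = -171 + M + X (Y(M, X) = (M + X) - 171 = -171 + M + X)
1130*Y(-2, G) - 673 = 1130*(-171 - 2 - 31) - 673 = 1130*(-204) - 673 = -230520 - 673 = -231193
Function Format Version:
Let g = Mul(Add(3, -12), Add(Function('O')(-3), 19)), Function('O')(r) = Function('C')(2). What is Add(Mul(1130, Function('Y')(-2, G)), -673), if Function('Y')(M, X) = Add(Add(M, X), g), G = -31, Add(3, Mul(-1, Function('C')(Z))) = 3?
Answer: -231193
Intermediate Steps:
Function('C')(Z) = 0 (Function('C')(Z) = Add(3, Mul(-1, 3)) = Add(3, -3) = 0)
Function('O')(r) = 0
g = -171 (g = Mul(Add(3, -12), Add(0, 19)) = Mul(-9, 19) = -171)
Function('Y')(M, X) = Add(-171, M, X) (Function('Y')(M, X) = Add(Add(M, X), -171) = Add(-171, M, X))
Add(Mul(1130, Function('Y')(-2, G)), -673) = Add(Mul(1130, Add(-171, -2, -31)), -673) = Add(Mul(1130, -204), -673) = Add(-230520, -673) = -231193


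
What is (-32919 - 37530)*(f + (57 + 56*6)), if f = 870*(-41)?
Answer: 2485229373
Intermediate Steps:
f = -35670
(-32919 - 37530)*(f + (57 + 56*6)) = (-32919 - 37530)*(-35670 + (57 + 56*6)) = -70449*(-35670 + (57 + 336)) = -70449*(-35670 + 393) = -70449*(-35277) = 2485229373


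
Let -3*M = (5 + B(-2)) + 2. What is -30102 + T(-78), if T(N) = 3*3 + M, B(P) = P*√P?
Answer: -90286/3 + 2*I*√2/3 ≈ -30095.0 + 0.94281*I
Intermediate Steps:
B(P) = P^(3/2)
M = -7/3 + 2*I*√2/3 (M = -((5 + (-2)^(3/2)) + 2)/3 = -((5 - 2*I*√2) + 2)/3 = -(7 - 2*I*√2)/3 = -7/3 + 2*I*√2/3 ≈ -2.3333 + 0.94281*I)
T(N) = 20/3 + 2*I*√2/3 (T(N) = 3*3 + (-7/3 + 2*I*√2/3) = 9 + (-7/3 + 2*I*√2/3) = 20/3 + 2*I*√2/3)
-30102 + T(-78) = -30102 + (20/3 + 2*I*√2/3) = -90286/3 + 2*I*√2/3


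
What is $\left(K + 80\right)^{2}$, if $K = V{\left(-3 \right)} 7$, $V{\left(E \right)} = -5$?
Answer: $2025$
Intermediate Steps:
$K = -35$ ($K = \left(-5\right) 7 = -35$)
$\left(K + 80\right)^{2} = \left(-35 + 80\right)^{2} = 45^{2} = 2025$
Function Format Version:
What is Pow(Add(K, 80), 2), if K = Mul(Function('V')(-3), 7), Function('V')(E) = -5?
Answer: 2025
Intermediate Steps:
K = -35 (K = Mul(-5, 7) = -35)
Pow(Add(K, 80), 2) = Pow(Add(-35, 80), 2) = Pow(45, 2) = 2025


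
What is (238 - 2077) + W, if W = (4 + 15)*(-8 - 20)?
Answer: -2371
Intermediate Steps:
W = -532 (W = 19*(-28) = -532)
(238 - 2077) + W = (238 - 2077) - 532 = -1839 - 532 = -2371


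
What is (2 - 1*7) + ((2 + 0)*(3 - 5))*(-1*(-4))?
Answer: -21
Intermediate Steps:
(2 - 1*7) + ((2 + 0)*(3 - 5))*(-1*(-4)) = (2 - 7) + (2*(-2))*4 = -5 - 4*4 = -5 - 16 = -21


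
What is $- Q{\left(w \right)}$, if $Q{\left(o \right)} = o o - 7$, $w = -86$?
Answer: $-7389$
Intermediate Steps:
$Q{\left(o \right)} = -7 + o^{2}$ ($Q{\left(o \right)} = o^{2} - 7 = -7 + o^{2}$)
$- Q{\left(w \right)} = - (-7 + \left(-86\right)^{2}) = - (-7 + 7396) = \left(-1\right) 7389 = -7389$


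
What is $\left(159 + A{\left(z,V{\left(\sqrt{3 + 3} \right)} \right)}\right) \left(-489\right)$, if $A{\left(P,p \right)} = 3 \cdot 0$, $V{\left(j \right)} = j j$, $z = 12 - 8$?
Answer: $-77751$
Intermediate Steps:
$z = 4$
$V{\left(j \right)} = j^{2}$
$A{\left(P,p \right)} = 0$
$\left(159 + A{\left(z,V{\left(\sqrt{3 + 3} \right)} \right)}\right) \left(-489\right) = \left(159 + 0\right) \left(-489\right) = 159 \left(-489\right) = -77751$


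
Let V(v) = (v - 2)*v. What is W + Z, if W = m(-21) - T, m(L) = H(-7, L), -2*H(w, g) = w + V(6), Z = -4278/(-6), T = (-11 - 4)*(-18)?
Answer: 869/2 ≈ 434.50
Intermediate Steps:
V(v) = v*(-2 + v) (V(v) = (-2 + v)*v = v*(-2 + v))
T = 270 (T = -15*(-18) = 270)
Z = 713 (Z = -4278*(-⅙) = 713)
H(w, g) = -12 - w/2 (H(w, g) = -(w + 6*(-2 + 6))/2 = -(w + 6*4)/2 = -(w + 24)/2 = -(24 + w)/2 = -12 - w/2)
m(L) = -17/2 (m(L) = -12 - ½*(-7) = -12 + 7/2 = -17/2)
W = -557/2 (W = -17/2 - 1*270 = -17/2 - 270 = -557/2 ≈ -278.50)
W + Z = -557/2 + 713 = 869/2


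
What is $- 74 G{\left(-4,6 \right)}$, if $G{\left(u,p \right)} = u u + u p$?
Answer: $592$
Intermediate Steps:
$G{\left(u,p \right)} = u^{2} + p u$
$- 74 G{\left(-4,6 \right)} = - 74 \left(- 4 \left(6 - 4\right)\right) = - 74 \left(\left(-4\right) 2\right) = \left(-74\right) \left(-8\right) = 592$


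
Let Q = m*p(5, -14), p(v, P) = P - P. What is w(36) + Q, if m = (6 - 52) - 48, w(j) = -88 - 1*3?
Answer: -91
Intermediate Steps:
w(j) = -91 (w(j) = -88 - 3 = -91)
p(v, P) = 0
m = -94 (m = -46 - 48 = -94)
Q = 0 (Q = -94*0 = 0)
w(36) + Q = -91 + 0 = -91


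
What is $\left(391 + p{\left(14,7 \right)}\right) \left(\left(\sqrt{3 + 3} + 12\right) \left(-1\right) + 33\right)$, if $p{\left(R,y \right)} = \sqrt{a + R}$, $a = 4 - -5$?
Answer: $\left(21 - \sqrt{6}\right) \left(391 + \sqrt{23}\right) \approx 7342.2$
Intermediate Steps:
$a = 9$ ($a = 4 + 5 = 9$)
$p{\left(R,y \right)} = \sqrt{9 + R}$
$\left(391 + p{\left(14,7 \right)}\right) \left(\left(\sqrt{3 + 3} + 12\right) \left(-1\right) + 33\right) = \left(391 + \sqrt{9 + 14}\right) \left(\left(\sqrt{3 + 3} + 12\right) \left(-1\right) + 33\right) = \left(391 + \sqrt{23}\right) \left(\left(\sqrt{6} + 12\right) \left(-1\right) + 33\right) = \left(391 + \sqrt{23}\right) \left(\left(12 + \sqrt{6}\right) \left(-1\right) + 33\right) = \left(391 + \sqrt{23}\right) \left(\left(-12 - \sqrt{6}\right) + 33\right) = \left(391 + \sqrt{23}\right) \left(21 - \sqrt{6}\right) = \left(21 - \sqrt{6}\right) \left(391 + \sqrt{23}\right)$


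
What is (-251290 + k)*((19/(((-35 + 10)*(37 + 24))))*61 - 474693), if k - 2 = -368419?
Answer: 7354276148208/25 ≈ 2.9417e+11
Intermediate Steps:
k = -368417 (k = 2 - 368419 = -368417)
(-251290 + k)*((19/(((-35 + 10)*(37 + 24))))*61 - 474693) = (-251290 - 368417)*((19/(((-35 + 10)*(37 + 24))))*61 - 474693) = -619707*((19/((-25*61)))*61 - 474693) = -619707*((19/(-1525))*61 - 474693) = -619707*((19*(-1/1525))*61 - 474693) = -619707*(-19/1525*61 - 474693) = -619707*(-19/25 - 474693) = -619707*(-11867344/25) = 7354276148208/25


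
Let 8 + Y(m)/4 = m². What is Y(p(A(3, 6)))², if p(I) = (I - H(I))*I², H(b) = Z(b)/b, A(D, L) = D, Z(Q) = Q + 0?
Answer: 1597696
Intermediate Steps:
Z(Q) = Q
H(b) = 1 (H(b) = b/b = 1)
p(I) = I²*(-1 + I) (p(I) = (I - 1*1)*I² = (I - 1)*I² = (-1 + I)*I² = I²*(-1 + I))
Y(m) = -32 + 4*m²
Y(p(A(3, 6)))² = (-32 + 4*(3²*(-1 + 3))²)² = (-32 + 4*(9*2)²)² = (-32 + 4*18²)² = (-32 + 4*324)² = (-32 + 1296)² = 1264² = 1597696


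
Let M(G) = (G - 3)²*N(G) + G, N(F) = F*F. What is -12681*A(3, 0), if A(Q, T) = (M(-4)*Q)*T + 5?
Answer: -63405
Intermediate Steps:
N(F) = F²
M(G) = G + G²*(-3 + G)² (M(G) = (G - 3)²*G² + G = (-3 + G)²*G² + G = G²*(-3 + G)² + G = G + G²*(-3 + G)²)
A(Q, T) = 5 + 780*Q*T (A(Q, T) = ((-4*(1 - 4*(-3 - 4)²))*Q)*T + 5 = ((-4*(1 - 4*(-7)²))*Q)*T + 5 = ((-4*(1 - 4*49))*Q)*T + 5 = ((-4*(1 - 196))*Q)*T + 5 = ((-4*(-195))*Q)*T + 5 = (780*Q)*T + 5 = 780*Q*T + 5 = 5 + 780*Q*T)
-12681*A(3, 0) = -12681*(5 + 780*3*0) = -12681*(5 + 0) = -12681*5 = -63405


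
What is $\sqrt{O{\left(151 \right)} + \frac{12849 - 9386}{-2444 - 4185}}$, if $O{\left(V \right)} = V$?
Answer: $\frac{2 \sqrt{1653133391}}{6629} \approx 12.267$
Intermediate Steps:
$\sqrt{O{\left(151 \right)} + \frac{12849 - 9386}{-2444 - 4185}} = \sqrt{151 + \frac{12849 - 9386}{-2444 - 4185}} = \sqrt{151 + \frac{3463}{-6629}} = \sqrt{151 + 3463 \left(- \frac{1}{6629}\right)} = \sqrt{151 - \frac{3463}{6629}} = \sqrt{\frac{997516}{6629}} = \frac{2 \sqrt{1653133391}}{6629}$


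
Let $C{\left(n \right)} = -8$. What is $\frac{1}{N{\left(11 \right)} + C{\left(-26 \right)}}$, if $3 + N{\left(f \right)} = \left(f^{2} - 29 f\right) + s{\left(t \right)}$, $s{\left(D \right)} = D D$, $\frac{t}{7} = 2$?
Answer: $- \frac{1}{13} \approx -0.076923$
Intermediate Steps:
$t = 14$ ($t = 7 \cdot 2 = 14$)
$s{\left(D \right)} = D^{2}$
$N{\left(f \right)} = 193 + f^{2} - 29 f$ ($N{\left(f \right)} = -3 + \left(\left(f^{2} - 29 f\right) + 14^{2}\right) = -3 + \left(\left(f^{2} - 29 f\right) + 196\right) = -3 + \left(196 + f^{2} - 29 f\right) = 193 + f^{2} - 29 f$)
$\frac{1}{N{\left(11 \right)} + C{\left(-26 \right)}} = \frac{1}{\left(193 + 11^{2} - 319\right) - 8} = \frac{1}{\left(193 + 121 - 319\right) - 8} = \frac{1}{-5 - 8} = \frac{1}{-13} = - \frac{1}{13}$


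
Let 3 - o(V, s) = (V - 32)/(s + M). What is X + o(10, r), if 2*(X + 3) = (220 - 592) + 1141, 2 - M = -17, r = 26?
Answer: 34649/90 ≈ 384.99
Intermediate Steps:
M = 19 (M = 2 - 1*(-17) = 2 + 17 = 19)
X = 763/2 (X = -3 + ((220 - 592) + 1141)/2 = -3 + (-372 + 1141)/2 = -3 + (½)*769 = -3 + 769/2 = 763/2 ≈ 381.50)
o(V, s) = 3 - (-32 + V)/(19 + s) (o(V, s) = 3 - (V - 32)/(s + 19) = 3 - (-32 + V)/(19 + s))
X + o(10, r) = 763/2 + (89 - 1*10 + 3*26)/(19 + 26) = 763/2 + (89 - 10 + 78)/45 = 763/2 + (1/45)*157 = 763/2 + 157/45 = 34649/90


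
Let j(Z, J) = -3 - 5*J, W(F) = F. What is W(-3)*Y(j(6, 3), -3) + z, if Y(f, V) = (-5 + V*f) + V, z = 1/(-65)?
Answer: -8971/65 ≈ -138.02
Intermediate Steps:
z = -1/65 ≈ -0.015385
Y(f, V) = -5 + V + V*f
W(-3)*Y(j(6, 3), -3) + z = -3*(-5 - 3 - 3*(-3 - 5*3)) - 1/65 = -3*(-5 - 3 - 3*(-3 - 15)) - 1/65 = -3*(-5 - 3 - 3*(-18)) - 1/65 = -3*(-5 - 3 + 54) - 1/65 = -3*46 - 1/65 = -138 - 1/65 = -8971/65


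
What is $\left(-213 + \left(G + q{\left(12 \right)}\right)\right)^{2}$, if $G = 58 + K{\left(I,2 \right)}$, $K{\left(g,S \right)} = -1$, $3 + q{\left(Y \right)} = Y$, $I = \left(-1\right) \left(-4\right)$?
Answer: $21609$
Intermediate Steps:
$I = 4$
$q{\left(Y \right)} = -3 + Y$
$G = 57$ ($G = 58 - 1 = 57$)
$\left(-213 + \left(G + q{\left(12 \right)}\right)\right)^{2} = \left(-213 + \left(57 + \left(-3 + 12\right)\right)\right)^{2} = \left(-213 + \left(57 + 9\right)\right)^{2} = \left(-213 + 66\right)^{2} = \left(-147\right)^{2} = 21609$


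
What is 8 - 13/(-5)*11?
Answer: 183/5 ≈ 36.600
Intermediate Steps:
8 - 13/(-5)*11 = 8 - 13*(-⅕)*11 = 8 + (13/5)*11 = 8 + 143/5 = 183/5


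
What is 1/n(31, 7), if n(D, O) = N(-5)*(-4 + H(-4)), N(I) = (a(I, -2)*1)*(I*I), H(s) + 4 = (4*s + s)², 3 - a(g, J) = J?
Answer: 1/49000 ≈ 2.0408e-5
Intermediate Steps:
a(g, J) = 3 - J
H(s) = -4 + 25*s² (H(s) = -4 + (4*s + s)² = -4 + (5*s)² = -4 + 25*s²)
N(I) = 5*I² (N(I) = ((3 - 1*(-2))*1)*(I*I) = ((3 + 2)*1)*I² = (5*1)*I² = 5*I²)
n(D, O) = 49000 (n(D, O) = (5*(-5)²)*(-4 + (-4 + 25*(-4)²)) = (5*25)*(-4 + (-4 + 25*16)) = 125*(-4 + (-4 + 400)) = 125*(-4 + 396) = 125*392 = 49000)
1/n(31, 7) = 1/49000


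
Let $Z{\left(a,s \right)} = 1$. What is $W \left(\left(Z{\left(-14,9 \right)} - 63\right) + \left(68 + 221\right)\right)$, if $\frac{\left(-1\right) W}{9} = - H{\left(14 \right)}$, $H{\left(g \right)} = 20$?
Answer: $40860$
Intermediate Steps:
$W = 180$ ($W = - 9 \left(\left(-1\right) 20\right) = \left(-9\right) \left(-20\right) = 180$)
$W \left(\left(Z{\left(-14,9 \right)} - 63\right) + \left(68 + 221\right)\right) = 180 \left(\left(1 - 63\right) + \left(68 + 221\right)\right) = 180 \left(\left(1 - 63\right) + 289\right) = 180 \left(-62 + 289\right) = 180 \cdot 227 = 40860$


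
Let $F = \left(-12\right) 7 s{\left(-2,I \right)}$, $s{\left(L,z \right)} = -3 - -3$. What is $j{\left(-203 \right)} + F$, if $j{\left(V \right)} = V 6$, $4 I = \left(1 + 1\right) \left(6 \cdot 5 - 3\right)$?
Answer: $-1218$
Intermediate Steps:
$I = \frac{27}{2}$ ($I = \frac{\left(1 + 1\right) \left(6 \cdot 5 - 3\right)}{4} = \frac{2 \left(30 - 3\right)}{4} = \frac{2 \cdot 27}{4} = \frac{1}{4} \cdot 54 = \frac{27}{2} \approx 13.5$)
$j{\left(V \right)} = 6 V$
$s{\left(L,z \right)} = 0$ ($s{\left(L,z \right)} = -3 + 3 = 0$)
$F = 0$ ($F = \left(-12\right) 7 \cdot 0 = \left(-84\right) 0 = 0$)
$j{\left(-203 \right)} + F = 6 \left(-203\right) + 0 = -1218 + 0 = -1218$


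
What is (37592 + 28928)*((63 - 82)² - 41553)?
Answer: -2740091840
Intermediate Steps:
(37592 + 28928)*((63 - 82)² - 41553) = 66520*((-19)² - 41553) = 66520*(361 - 41553) = 66520*(-41192) = -2740091840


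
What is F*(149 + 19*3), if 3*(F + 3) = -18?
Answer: -1854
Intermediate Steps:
F = -9 (F = -3 + (1/3)*(-18) = -3 - 6 = -9)
F*(149 + 19*3) = -9*(149 + 19*3) = -9*(149 + 57) = -9*206 = -1854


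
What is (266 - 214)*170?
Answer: 8840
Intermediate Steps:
(266 - 214)*170 = 52*170 = 8840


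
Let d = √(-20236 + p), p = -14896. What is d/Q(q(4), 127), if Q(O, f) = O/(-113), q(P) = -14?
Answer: 113*I*√8783/7 ≈ 1512.9*I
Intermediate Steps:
d = 2*I*√8783 (d = √(-20236 - 14896) = √(-35132) = 2*I*√8783 ≈ 187.44*I)
Q(O, f) = -O/113 (Q(O, f) = O*(-1/113) = -O/113)
d/Q(q(4), 127) = (2*I*√8783)/((-1/113*(-14))) = (2*I*√8783)/(14/113) = (2*I*√8783)*(113/14) = 113*I*√8783/7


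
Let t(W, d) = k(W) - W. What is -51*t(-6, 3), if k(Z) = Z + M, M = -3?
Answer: 153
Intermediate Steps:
k(Z) = -3 + Z (k(Z) = Z - 3 = -3 + Z)
t(W, d) = -3 (t(W, d) = (-3 + W) - W = -3)
-51*t(-6, 3) = -51*(-3) = 153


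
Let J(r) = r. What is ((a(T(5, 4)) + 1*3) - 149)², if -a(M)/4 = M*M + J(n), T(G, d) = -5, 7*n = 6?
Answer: 3048516/49 ≈ 62215.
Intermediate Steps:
n = 6/7 (n = (⅐)*6 = 6/7 ≈ 0.85714)
a(M) = -24/7 - 4*M² (a(M) = -4*(M*M + 6/7) = -4*(M² + 6/7) = -4*(6/7 + M²) = -24/7 - 4*M²)
((a(T(5, 4)) + 1*3) - 149)² = (((-24/7 - 4*(-5)²) + 1*3) - 149)² = (((-24/7 - 4*25) + 3) - 149)² = (((-24/7 - 100) + 3) - 149)² = ((-724/7 + 3) - 149)² = (-703/7 - 149)² = (-1746/7)² = 3048516/49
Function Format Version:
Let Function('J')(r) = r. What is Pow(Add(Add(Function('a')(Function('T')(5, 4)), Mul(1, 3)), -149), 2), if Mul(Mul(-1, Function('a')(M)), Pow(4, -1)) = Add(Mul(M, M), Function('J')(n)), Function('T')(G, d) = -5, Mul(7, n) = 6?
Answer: Rational(3048516, 49) ≈ 62215.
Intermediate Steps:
n = Rational(6, 7) (n = Mul(Rational(1, 7), 6) = Rational(6, 7) ≈ 0.85714)
Function('a')(M) = Add(Rational(-24, 7), Mul(-4, Pow(M, 2))) (Function('a')(M) = Mul(-4, Add(Mul(M, M), Rational(6, 7))) = Mul(-4, Add(Pow(M, 2), Rational(6, 7))) = Mul(-4, Add(Rational(6, 7), Pow(M, 2))) = Add(Rational(-24, 7), Mul(-4, Pow(M, 2))))
Pow(Add(Add(Function('a')(Function('T')(5, 4)), Mul(1, 3)), -149), 2) = Pow(Add(Add(Add(Rational(-24, 7), Mul(-4, Pow(-5, 2))), Mul(1, 3)), -149), 2) = Pow(Add(Add(Add(Rational(-24, 7), Mul(-4, 25)), 3), -149), 2) = Pow(Add(Add(Add(Rational(-24, 7), -100), 3), -149), 2) = Pow(Add(Add(Rational(-724, 7), 3), -149), 2) = Pow(Add(Rational(-703, 7), -149), 2) = Pow(Rational(-1746, 7), 2) = Rational(3048516, 49)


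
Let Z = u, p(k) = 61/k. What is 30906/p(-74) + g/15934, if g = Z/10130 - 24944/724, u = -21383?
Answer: -2155389117573873/57488499620 ≈ -37493.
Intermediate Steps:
Z = -21383
g = -67041003/1833530 (g = -21383/10130 - 24944/724 = -21383*1/10130 - 24944*1/724 = -21383/10130 - 6236/181 = -67041003/1833530 ≈ -36.564)
30906/p(-74) + g/15934 = 30906/((61/(-74))) - 67041003/1833530/15934 = 30906/((61*(-1/74))) - 67041003/1833530*1/15934 = 30906/(-61/74) - 2162613/942434420 = 30906*(-74/61) - 2162613/942434420 = -2287044/61 - 2162613/942434420 = -2155389117573873/57488499620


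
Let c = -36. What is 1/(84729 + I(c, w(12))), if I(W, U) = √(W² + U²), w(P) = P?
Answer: 28243/2393000667 - 4*√10/2393000667 ≈ 1.1797e-5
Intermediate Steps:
I(W, U) = √(U² + W²)
1/(84729 + I(c, w(12))) = 1/(84729 + √(12² + (-36)²)) = 1/(84729 + √(144 + 1296)) = 1/(84729 + √1440) = 1/(84729 + 12*√10)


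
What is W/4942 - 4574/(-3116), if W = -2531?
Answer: 1839764/1924909 ≈ 0.95577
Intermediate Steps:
W/4942 - 4574/(-3116) = -2531/4942 - 4574/(-3116) = -2531*1/4942 - 4574*(-1/3116) = -2531/4942 + 2287/1558 = 1839764/1924909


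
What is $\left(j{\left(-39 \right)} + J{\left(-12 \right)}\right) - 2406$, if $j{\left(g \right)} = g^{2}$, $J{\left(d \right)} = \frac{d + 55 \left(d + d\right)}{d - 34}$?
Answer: $- \frac{19689}{23} \approx -856.04$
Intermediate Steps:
$J{\left(d \right)} = \frac{111 d}{-34 + d}$ ($J{\left(d \right)} = \frac{d + 55 \cdot 2 d}{-34 + d} = \frac{d + 110 d}{-34 + d} = \frac{111 d}{-34 + d}$)
$\left(j{\left(-39 \right)} + J{\left(-12 \right)}\right) - 2406 = \left(\left(-39\right)^{2} + 111 \left(-12\right) \frac{1}{-34 - 12}\right) - 2406 = \left(1521 + 111 \left(-12\right) \frac{1}{-46}\right) - 2406 = \left(1521 + 111 \left(-12\right) \left(- \frac{1}{46}\right)\right) - 2406 = \left(1521 + \frac{666}{23}\right) - 2406 = \frac{35649}{23} - 2406 = - \frac{19689}{23}$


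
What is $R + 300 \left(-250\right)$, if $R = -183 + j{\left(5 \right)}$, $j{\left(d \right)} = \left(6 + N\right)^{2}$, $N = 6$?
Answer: $-75039$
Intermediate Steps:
$j{\left(d \right)} = 144$ ($j{\left(d \right)} = \left(6 + 6\right)^{2} = 12^{2} = 144$)
$R = -39$ ($R = -183 + 144 = -39$)
$R + 300 \left(-250\right) = -39 + 300 \left(-250\right) = -39 - 75000 = -75039$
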